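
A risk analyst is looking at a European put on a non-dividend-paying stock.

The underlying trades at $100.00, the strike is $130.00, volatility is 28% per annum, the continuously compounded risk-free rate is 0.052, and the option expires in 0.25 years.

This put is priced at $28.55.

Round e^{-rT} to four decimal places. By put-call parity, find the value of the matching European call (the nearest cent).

exp(−rT) = exp(−0.052·0.25) = 0.9871
Put-call parity: C − P = S − K·e^(−rT) = 100 − 130·0.9871 = 100 − 128.3230 = -28.3230
C = P + (C − P) = 28.55 + (-28.3230) = 0.2270

$0.23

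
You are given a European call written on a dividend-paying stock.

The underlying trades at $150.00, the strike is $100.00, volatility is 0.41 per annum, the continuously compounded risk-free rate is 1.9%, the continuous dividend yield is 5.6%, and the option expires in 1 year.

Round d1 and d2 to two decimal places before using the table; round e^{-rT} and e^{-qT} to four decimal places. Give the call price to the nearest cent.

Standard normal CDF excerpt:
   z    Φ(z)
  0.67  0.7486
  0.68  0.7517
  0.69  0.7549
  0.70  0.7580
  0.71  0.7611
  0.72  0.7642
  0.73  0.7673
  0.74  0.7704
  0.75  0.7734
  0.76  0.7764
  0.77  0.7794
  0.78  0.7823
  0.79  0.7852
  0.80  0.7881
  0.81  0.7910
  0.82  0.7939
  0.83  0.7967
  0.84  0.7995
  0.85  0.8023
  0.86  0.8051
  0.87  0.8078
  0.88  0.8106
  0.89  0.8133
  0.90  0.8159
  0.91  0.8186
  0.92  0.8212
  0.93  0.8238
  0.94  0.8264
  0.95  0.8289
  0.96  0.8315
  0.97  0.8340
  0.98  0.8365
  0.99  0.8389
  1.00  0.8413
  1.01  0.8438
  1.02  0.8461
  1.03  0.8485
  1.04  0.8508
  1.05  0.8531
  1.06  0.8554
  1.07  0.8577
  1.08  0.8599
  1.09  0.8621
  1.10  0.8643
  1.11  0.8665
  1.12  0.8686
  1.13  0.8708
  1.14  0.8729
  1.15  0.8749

T = 1;  σ√T = 0.4100
d₁ = [ln(150/100) + (0.019 − 0.056 + 0.41²/2)·1] / 0.4100 = [0.4055 + 0.0470] / 0.4100 = 1.1037 ⇒ 1.10
d₂ = d₁ − σ√T = 1.1037 − 0.4100 = 0.6937 ⇒ 0.69
e^(−qT) = e^(−0.056·1) = 0.9455;  e^(−rT) = e^(−0.019·1) = 0.9812
C = 150·0.9455·N(1.10) − 100·0.9812·N(0.69) = 150·0.9455·0.8643 − 100·0.9812·0.7549 = 122.5793 − 74.0708 = 48.5086

$48.51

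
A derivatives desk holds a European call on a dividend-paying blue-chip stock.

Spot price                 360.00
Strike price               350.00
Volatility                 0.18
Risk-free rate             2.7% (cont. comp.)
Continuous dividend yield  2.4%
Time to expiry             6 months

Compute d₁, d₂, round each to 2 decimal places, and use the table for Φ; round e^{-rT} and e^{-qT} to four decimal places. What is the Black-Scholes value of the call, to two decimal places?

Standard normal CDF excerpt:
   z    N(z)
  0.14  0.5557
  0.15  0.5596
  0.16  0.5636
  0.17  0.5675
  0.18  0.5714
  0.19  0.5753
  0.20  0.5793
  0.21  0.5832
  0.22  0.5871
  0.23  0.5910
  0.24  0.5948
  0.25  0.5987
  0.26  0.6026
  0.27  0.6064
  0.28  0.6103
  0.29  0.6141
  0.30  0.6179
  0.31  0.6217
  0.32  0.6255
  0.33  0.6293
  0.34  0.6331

T = 0.5;  σ√T = 0.1273
d₁ = [ln(360/350) + (0.027 − 0.024 + 0.18²/2)·0.5] / 0.1273 = [0.0282 + 0.0096] / 0.1273 = 0.2968 ≈ 0.30
d₂ = d₁ − σ√T = 0.2968 − 0.1273 = 0.1695 ≈ 0.17
exp(−qT) = exp(−0.024·0.5) = 0.9881;  exp(−rT) = exp(−0.027·0.5) = 0.9866
N(d₁) = N(0.30) = 0.6179;  N(d₂) = N(0.17) = 0.5675
C = 360·0.9881·0.6179 − 350·0.9866·0.5675 = 219.7969 − 195.9634 = 23.8335

23.83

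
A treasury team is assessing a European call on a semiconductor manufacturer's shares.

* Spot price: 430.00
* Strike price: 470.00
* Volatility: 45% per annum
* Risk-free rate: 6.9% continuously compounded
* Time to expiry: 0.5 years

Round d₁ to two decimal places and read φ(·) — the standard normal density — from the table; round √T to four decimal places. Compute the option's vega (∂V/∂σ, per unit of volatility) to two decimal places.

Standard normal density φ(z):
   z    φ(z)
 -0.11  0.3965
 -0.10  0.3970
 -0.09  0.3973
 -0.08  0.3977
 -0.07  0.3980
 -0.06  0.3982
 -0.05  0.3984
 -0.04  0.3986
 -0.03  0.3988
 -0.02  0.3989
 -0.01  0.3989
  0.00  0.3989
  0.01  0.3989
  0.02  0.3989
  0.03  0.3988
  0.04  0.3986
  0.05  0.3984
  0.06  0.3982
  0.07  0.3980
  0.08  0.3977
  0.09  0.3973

121.29

σ√T = 0.45·√0.5 = 0.3182
ln(S/K) + (r + σ²/2)T = ln(430/470) + (0.069 + 0.45²/2)·0.5 = -0.0889 + 0.0851 = -0.0038
d₁ = -0.0038 / 0.3182 = -0.0120 → -0.01
√T = √0.5 = 0.7071
φ(d₁) = φ(-0.01) = 0.3989
vega = S·φ(d₁)·√T = 430·0.3989·0.7071 = 121.2867
(Call and put vega coincide under Black-Scholes.)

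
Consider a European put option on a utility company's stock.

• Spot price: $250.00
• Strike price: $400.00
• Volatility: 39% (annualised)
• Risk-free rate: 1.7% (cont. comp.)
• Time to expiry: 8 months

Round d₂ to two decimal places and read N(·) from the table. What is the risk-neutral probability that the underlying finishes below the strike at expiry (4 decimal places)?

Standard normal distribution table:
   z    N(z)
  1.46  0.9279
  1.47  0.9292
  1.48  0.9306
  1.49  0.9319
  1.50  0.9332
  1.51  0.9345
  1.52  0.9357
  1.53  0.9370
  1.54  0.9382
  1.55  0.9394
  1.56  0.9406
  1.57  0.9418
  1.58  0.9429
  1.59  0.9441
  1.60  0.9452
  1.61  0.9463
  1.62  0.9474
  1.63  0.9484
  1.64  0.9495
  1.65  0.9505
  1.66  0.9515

0.9452

σ√T = 0.39·√0.6667 = 0.3184
d₁ = [ln(250/400) + (0.017 + 0.39²/2)·0.6667] / 0.3184 = [-0.4700 + 0.0620] / 0.3184 = -1.2812 → -1.28
d₂ = d₁ − σ√T = -1.2812 − 0.3184 = -1.5996 → -1.60
Pr(exercise) under Q = N(−d₂) = N(1.60) = 0.9452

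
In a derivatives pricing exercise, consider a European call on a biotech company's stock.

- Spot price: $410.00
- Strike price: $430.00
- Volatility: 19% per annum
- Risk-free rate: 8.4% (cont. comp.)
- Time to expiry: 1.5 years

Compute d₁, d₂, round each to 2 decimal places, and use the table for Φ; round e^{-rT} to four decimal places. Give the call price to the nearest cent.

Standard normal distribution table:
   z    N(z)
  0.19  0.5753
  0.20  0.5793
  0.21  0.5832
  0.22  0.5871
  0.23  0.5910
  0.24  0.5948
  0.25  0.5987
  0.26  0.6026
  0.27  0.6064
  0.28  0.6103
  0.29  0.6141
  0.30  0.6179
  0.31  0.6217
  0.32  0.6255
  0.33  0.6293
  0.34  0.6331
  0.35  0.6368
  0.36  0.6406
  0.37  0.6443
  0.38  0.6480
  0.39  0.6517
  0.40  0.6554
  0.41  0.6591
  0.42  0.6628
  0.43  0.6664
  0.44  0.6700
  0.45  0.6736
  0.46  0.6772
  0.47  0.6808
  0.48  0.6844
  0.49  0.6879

$53.61

σ√T = 0.19·√1.5 = 0.2327
d₁ = [ln(410/430) + (0.084 + ½·0.19²)·1.5] / (σ√T) = (-0.0476 + 0.1531) / 0.2327 = 0.4531 ≈ 0.45
d₂ = 0.4531 − 0.2327 = 0.2204 ≈ 0.22
e^(−rT) = e^(−0.084·1.5) = 0.8816
N(d₁) = N(0.45) = 0.6736;  N(d₂) = N(0.22) = 0.5871
C = 410·0.6736 − 430·0.8816·0.5871 = 276.1760 − 222.5626 = 53.6134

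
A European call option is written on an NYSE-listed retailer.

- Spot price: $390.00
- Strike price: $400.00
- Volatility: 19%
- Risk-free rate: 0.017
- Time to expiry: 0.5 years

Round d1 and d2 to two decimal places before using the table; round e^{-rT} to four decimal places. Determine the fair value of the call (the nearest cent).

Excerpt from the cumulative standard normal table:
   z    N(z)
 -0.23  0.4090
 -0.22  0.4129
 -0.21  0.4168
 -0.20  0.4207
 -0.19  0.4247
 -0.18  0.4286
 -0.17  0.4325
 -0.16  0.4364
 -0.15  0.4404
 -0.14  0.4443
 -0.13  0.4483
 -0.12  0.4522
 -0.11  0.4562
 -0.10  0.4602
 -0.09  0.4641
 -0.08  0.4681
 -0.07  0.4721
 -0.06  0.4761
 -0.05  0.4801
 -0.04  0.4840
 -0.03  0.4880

σ√T = 0.19 × 0.7071 = 0.1344
d₁ = [ln(390/400) + (0.017 + 0.19²/2)·0.5] / 0.1344 = [-0.0253 + 0.0175] / 0.1344 = -0.0580 ⇒ -0.06
d₂ = d₁ − σ√T = -0.0580 − 0.1344 = -0.1924 ⇒ -0.19
exp(−rT) = exp(−0.017·0.5) = 0.9915
N(d₁) = N(-0.06) = 0.4761;  N(d₂) = N(-0.19) = 0.4247
C = 390·0.4761 − 400·0.9915·0.4247 = 185.6790 − 168.4360 = 17.2430

$17.24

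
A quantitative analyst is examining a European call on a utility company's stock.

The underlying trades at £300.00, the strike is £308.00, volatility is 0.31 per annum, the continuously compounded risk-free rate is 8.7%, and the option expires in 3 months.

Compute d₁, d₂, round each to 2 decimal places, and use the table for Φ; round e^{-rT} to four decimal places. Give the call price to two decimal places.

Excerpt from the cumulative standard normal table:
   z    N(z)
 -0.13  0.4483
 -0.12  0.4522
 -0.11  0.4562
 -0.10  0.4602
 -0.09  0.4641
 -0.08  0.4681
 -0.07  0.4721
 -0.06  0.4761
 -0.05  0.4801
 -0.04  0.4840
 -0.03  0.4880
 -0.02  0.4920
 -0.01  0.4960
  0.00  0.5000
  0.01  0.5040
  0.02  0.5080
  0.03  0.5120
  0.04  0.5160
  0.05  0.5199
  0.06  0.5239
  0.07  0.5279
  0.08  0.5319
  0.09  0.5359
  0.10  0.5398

£18.48

σ√T = 0.31·√0.25 = 0.1550
d₁ = [ln(300/308) + (0.087 + ½·0.31²)·0.25] / (σ√T) = (-0.0263 + 0.0338) / 0.1550 = 0.0480 → 0.05
d₂ = 0.0480 − 0.1550 = -0.1070 → -0.11
exp(−rT) = exp(−0.087·0.25) = 0.9785
C = 300·N(0.05) − 308·0.9785·N(-0.11) = 300·0.5199 − 308·0.9785·0.4562 = 155.9700 − 137.4886 = 18.4814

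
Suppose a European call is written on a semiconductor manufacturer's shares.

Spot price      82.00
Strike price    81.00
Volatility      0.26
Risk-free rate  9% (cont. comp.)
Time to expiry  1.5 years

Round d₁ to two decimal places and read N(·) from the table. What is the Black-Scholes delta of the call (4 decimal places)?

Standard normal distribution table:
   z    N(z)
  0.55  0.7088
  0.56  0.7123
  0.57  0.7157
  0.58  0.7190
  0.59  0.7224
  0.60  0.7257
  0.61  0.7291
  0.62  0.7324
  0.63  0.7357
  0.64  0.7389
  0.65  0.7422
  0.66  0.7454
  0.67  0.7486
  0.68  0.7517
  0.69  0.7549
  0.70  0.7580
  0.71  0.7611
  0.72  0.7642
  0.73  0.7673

T = 1.5;  σ√T = 0.3184
ln(S/K) + (r + σ²/2)T = ln(82/81) + (0.09 + 0.26²/2)·1.5 = 0.0123 + 0.1857 = 0.1980
d₁ = 0.1980 / 0.3184 = 0.6217 → 0.62
N(d₁) = N(0.62) = 0.7324
Δ_call = N(d₁) = 0.7324

0.7324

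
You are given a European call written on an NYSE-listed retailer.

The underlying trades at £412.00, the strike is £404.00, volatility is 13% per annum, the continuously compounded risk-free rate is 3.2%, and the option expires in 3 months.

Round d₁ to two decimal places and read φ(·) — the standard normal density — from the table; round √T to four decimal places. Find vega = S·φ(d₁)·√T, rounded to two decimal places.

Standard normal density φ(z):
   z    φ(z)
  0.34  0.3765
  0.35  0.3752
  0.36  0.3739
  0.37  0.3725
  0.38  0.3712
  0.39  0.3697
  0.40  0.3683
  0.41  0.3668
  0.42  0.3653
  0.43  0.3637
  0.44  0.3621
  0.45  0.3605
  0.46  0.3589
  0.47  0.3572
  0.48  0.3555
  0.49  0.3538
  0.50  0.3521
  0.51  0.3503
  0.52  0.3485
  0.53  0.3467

T = 0.25;  σ√T = 0.0650
d₁ = [ln(412/404) + (0.032 + ½·0.13²)·0.25] / (σ√T) = (0.0196 + 0.0101) / 0.0650 = 0.4572 → 0.46
√T = √0.25 = 0.5000
φ(d₁) = φ(0.46) = 0.3589
vega = S·φ(d₁)·√T = 412·0.3589·0.5000 = 73.9334

73.93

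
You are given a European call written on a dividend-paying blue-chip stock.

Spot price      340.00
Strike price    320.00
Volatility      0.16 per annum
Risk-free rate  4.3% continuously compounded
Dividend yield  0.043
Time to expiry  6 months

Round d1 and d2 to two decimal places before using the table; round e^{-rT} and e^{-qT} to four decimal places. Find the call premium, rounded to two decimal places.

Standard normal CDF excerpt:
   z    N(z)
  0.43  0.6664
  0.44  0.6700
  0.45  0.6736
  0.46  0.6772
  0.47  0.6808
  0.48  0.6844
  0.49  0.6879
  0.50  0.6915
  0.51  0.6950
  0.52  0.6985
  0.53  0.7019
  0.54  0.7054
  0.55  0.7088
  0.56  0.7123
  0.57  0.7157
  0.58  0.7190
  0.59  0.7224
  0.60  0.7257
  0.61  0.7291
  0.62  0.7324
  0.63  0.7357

T = 0.5;  σ√T = 0.1131
d₁ = [ln(340/320) + (0.043 − 0.043 + 0.16²/2)·0.5] / 0.1131 = [0.0606 + 0.0064] / 0.1131 = 0.5924 ≈ 0.59
d₂ = d₁ − σ√T = 0.5924 − 0.1131 = 0.4793 ≈ 0.48
exp(−qT) = exp(−0.043·0.5) = 0.9787;  exp(−rT) = exp(−0.043·0.5) = 0.9787
C = 340·0.9787·N(0.59) − 320·0.9787·N(0.48) = 340·0.9787·0.7224 − 320·0.9787·0.6844 = 240.3844 − 214.3431 = 26.0412

26.04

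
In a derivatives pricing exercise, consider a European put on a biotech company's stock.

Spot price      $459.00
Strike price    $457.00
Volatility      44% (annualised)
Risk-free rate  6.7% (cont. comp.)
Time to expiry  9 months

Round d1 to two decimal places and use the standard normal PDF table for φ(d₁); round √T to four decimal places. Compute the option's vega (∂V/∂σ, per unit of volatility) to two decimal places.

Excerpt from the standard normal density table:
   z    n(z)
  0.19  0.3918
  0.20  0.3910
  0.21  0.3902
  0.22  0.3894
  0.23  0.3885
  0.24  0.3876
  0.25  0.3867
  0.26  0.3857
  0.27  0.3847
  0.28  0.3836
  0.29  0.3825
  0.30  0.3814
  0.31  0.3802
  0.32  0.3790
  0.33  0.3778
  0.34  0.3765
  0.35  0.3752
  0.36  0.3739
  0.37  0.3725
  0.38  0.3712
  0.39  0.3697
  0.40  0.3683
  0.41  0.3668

150.17

σ√T = 0.44·√0.75 = 0.3811
d₁ = [ln(459/457) + (0.067 + 0.44²/2)·0.75] / 0.3811 = [0.0044 + 0.1229] / 0.3811 = 0.3339 → 0.33
√T = √0.75 = 0.8660
φ(d₁) = φ(0.33) = 0.3778
vega = S·φ(d₁)·√T = 459·0.3778·0.8660 = 150.1732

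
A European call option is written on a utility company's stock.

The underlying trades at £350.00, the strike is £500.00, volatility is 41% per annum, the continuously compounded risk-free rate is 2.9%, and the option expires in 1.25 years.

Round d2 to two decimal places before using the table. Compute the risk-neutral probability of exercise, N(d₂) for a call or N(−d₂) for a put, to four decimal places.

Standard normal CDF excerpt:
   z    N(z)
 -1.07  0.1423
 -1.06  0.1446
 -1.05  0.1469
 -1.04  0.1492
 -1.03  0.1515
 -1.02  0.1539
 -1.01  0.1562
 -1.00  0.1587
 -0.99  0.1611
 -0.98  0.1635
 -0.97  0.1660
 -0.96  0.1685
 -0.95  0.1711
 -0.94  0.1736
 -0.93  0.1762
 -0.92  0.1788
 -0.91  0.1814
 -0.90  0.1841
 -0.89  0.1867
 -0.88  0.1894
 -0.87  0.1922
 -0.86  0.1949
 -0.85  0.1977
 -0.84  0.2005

σ√T = 0.41 × 1.1180 = 0.4584
d₁ = [ln(350/500) + (0.029 + 0.41²/2)·1.25] / 0.4584 = [-0.3567 + 0.1413] / 0.4584 = -0.4698 which rounds to -0.47
d₂ = d₁ − σ√T = -0.4698 − 0.4584 = -0.9282 which rounds to -0.93
Pr(exercise) under Q = N(d₂) = 0.1762

0.1762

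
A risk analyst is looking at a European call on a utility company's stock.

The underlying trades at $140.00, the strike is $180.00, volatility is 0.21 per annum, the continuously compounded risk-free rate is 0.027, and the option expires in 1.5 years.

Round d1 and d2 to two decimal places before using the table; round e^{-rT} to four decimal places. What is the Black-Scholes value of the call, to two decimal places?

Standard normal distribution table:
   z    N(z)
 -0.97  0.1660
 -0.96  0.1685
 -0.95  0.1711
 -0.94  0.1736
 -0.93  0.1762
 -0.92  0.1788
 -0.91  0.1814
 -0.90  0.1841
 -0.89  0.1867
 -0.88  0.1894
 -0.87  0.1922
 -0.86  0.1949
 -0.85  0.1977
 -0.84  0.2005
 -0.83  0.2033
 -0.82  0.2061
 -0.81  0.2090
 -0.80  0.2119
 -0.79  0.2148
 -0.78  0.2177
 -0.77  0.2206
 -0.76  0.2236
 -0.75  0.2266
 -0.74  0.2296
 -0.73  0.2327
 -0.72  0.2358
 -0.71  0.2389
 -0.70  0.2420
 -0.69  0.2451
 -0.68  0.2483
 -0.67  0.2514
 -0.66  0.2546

σ√T = 0.21·√1.5 = 0.2572
d₁ = [ln(140/180) + (0.027 + 0.21²/2)·1.5] / 0.2572 = [-0.2513 + 0.0736] / 0.2572 = -0.6911 → -0.69
d₂ = d₁ − σ√T = -0.6911 − 0.2572 = -0.9483 → -0.95
exp(−rT) = exp(−0.027·1.5) = 0.9603
N(d₁) = N(-0.69) = 0.2451;  N(d₂) = N(-0.95) = 0.1711
C = 140·0.2451 − 180·0.9603·0.1711 = 34.3140 − 29.5753 = 4.7387

$4.74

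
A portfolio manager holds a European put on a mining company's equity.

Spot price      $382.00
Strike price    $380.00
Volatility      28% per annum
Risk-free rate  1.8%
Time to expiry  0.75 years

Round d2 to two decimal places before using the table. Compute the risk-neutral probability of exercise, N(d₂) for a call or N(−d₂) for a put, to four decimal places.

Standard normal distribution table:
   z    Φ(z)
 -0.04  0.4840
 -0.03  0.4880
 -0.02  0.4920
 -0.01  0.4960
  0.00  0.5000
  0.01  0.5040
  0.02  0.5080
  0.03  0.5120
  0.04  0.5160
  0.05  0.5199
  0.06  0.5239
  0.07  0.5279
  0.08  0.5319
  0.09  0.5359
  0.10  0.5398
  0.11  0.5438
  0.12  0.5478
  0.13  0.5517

T = 0.75;  σ√T = 0.2425
ln(S/K) + (r + σ²/2)T = ln(382/380) + (0.018 + 0.28²/2)·0.75 = 0.0052 + 0.0429 = 0.0481
d₁ = 0.0481 / 0.2425 = 0.1986 ≈ 0.20
d₂ = d₁ − σ√T = 0.1986 − 0.2425 = -0.0439 ≈ -0.04
Pr(exercise) under Q = N(−d₂) = N(0.04) = 0.5160

0.5160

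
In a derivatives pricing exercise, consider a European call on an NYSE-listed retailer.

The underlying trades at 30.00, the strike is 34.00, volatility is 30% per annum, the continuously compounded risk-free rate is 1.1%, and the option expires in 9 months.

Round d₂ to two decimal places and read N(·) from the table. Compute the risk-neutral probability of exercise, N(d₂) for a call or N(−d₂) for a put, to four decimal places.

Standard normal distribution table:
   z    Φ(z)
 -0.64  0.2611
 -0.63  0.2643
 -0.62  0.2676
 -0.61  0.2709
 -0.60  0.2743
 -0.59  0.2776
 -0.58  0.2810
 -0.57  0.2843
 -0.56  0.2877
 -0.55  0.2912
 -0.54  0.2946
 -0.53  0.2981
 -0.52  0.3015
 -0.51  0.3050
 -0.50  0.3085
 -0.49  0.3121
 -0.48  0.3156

T = 0.75;  σ√T = 0.2598
d₁ = [ln(30/34) + (0.011 + ½·0.3²)·0.75] / (σ√T) = (-0.1252 + 0.0420) / 0.2598 = -0.3201 ⇒ -0.32
d₂ = -0.3201 − 0.2598 = -0.5799 ⇒ -0.58
Risk-neutral Pr[S_T > K] = N(d₂) = N(-0.58) = 0.2810

0.2810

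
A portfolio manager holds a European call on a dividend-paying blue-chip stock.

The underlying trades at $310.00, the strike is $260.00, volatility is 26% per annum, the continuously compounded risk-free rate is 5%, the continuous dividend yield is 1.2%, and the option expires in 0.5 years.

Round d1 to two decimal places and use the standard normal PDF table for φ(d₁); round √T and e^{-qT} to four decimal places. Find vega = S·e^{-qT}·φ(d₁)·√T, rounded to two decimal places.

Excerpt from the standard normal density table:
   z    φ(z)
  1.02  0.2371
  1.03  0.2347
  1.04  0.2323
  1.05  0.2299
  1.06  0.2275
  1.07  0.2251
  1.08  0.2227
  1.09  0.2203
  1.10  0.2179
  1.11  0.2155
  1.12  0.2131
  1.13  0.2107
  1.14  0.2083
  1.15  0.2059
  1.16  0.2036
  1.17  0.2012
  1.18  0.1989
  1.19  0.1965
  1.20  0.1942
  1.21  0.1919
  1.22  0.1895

44.86

T = 0.5;  σ√T = 0.1838
ln(S/K) + (r − q + σ²/2)T = ln(310/260) + (0.05 − 0.012 + 0.26²/2)·0.5 = 0.1759 + 0.0359 = 0.2118
d₁ = 0.2118 / 0.1838 = 1.1520 which rounds to 1.15
√T = √0.5 = 0.7071
φ(d₁) = φ(1.15) = 0.2059
exp(−qT) = exp(−0.012·0.5) = 0.9940
vega = S·exp(−qT)·φ(d₁)·√T = 310·0.9940·0.2059·0.7071 = 44.8627
(Vega is the same for a European call and put with the same parameters.)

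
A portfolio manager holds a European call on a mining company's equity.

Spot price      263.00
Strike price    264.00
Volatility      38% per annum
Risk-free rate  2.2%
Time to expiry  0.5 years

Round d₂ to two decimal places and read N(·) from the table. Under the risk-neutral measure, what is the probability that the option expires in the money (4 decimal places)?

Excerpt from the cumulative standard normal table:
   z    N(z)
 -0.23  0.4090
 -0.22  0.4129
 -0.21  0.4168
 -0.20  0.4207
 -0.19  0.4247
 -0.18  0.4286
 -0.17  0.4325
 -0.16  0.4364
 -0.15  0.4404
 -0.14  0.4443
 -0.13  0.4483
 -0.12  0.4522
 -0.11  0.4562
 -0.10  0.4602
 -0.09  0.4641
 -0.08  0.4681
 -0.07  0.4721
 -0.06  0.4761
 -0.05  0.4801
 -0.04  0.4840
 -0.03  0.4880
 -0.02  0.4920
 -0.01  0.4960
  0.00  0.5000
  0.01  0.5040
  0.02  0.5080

0.4562

σ√T = 0.38 × 0.7071 = 0.2687
d₁ = [ln(263/264) + (0.022 + 0.38²/2)·0.5] / 0.2687 = [-0.0038 + 0.0471] / 0.2687 = 0.1612 which rounds to 0.16
d₂ = d₁ − σ√T = 0.1612 − 0.2687 = -0.1075 which rounds to -0.11
Risk-neutral Pr[S_T > K] = N(d₂) = N(-0.11) = 0.4562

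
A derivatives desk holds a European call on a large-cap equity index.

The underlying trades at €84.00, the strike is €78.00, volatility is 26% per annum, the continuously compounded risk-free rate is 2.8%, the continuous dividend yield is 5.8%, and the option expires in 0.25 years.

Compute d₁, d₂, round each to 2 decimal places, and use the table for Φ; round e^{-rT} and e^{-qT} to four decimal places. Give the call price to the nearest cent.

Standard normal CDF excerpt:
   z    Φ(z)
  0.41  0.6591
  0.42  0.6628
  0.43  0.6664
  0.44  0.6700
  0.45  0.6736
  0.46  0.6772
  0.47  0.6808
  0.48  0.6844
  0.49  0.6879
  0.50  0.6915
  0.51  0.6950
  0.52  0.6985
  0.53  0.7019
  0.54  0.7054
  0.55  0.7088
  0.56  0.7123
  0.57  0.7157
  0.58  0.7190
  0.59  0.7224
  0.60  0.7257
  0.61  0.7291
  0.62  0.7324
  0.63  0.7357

σ√T = 0.26·√0.25 = 0.1300
d₁ = [ln(84/78) + (0.028 − 0.058 + 0.26²/2)·0.25] / 0.1300 = [0.0741 + 0.0010] / 0.1300 = 0.5774 ≈ 0.58
d₂ = d₁ − σ√T = 0.5774 − 0.1300 = 0.4474 ≈ 0.45
exp(−qT) = exp(−0.058·0.25) = 0.9856;  exp(−rT) = exp(−0.028·0.25) = 0.9930
C = 84·0.9856·N(0.58) − 78·0.9930·N(0.45) = 84·0.9856·0.7190 − 78·0.9930·0.6736 = 59.5263 − 52.1730 = 7.3533

€7.35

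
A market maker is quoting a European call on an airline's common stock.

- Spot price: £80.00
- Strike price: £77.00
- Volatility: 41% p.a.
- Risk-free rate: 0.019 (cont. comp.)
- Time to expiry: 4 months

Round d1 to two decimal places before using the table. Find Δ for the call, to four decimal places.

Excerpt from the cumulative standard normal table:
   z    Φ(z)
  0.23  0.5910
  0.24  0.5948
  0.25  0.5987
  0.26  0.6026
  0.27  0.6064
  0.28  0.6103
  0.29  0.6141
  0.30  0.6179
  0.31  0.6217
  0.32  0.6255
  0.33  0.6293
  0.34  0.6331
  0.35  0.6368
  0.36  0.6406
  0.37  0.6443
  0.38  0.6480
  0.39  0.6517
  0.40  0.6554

σ√T = 0.41 × 0.5774 = 0.2367
d₁ = [ln(80/77) + (0.019 + 0.41²/2)·0.3333] / 0.2367 = [0.0382 + 0.0343] / 0.2367 = 0.3066 which rounds to 0.31
N(d₁) = N(0.31) = 0.6217
Δ_call = N(d₁) = 0.6217

0.6217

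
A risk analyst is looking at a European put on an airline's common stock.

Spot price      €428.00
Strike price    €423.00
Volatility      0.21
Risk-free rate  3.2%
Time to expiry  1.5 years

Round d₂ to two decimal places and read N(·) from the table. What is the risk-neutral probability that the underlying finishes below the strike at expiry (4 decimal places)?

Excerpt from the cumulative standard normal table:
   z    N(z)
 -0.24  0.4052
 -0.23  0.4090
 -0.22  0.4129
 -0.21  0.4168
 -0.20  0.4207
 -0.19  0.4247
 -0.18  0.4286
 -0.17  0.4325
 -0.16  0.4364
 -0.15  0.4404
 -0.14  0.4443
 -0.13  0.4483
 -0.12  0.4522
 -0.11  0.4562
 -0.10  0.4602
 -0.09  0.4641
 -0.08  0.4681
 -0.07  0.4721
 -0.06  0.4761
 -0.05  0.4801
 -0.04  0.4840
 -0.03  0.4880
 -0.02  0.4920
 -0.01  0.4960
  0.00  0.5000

σ√T = 0.21·√1.5 = 0.2572
d₁ = [ln(428/423) + (0.032 + 0.21²/2)·1.5] / 0.2572 = [0.0118 + 0.0811] / 0.2572 = 0.3609 ⇒ 0.36
d₂ = d₁ − σ√T = 0.3609 − 0.2572 = 0.1037 ⇒ 0.10
Pr(exercise) under Q = N(−d₂) = N(-0.10) = 0.4602

0.4602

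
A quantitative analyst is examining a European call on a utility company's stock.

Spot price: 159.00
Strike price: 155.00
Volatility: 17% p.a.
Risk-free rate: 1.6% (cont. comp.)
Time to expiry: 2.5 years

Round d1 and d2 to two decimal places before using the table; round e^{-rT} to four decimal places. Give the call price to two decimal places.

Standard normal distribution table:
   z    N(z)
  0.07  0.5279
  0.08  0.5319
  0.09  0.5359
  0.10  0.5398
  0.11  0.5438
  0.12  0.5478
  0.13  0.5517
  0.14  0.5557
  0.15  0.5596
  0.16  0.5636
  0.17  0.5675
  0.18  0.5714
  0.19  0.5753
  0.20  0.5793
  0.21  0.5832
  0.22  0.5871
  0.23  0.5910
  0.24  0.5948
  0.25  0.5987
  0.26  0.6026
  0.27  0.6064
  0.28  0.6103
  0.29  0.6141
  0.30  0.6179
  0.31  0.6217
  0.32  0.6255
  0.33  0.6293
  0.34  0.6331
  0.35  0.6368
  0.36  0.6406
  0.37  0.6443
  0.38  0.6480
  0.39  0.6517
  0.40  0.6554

σ√T = 0.17 × 1.5811 = 0.2688
ln(S/K) + (r + σ²/2)T = ln(159/155) + (0.016 + 0.17²/2)·2.5 = 0.0255 + 0.0761 = 0.1016
d₁ = 0.1016 / 0.2688 = 0.3780 → 0.38
d₂ = d₁ − σ√T = 0.3780 − 0.2688 = 0.1092 → 0.11
e^(−rT) = e^(−0.016·2.5) = 0.9608
N(d₁) = N(0.38) = 0.6480;  N(d₂) = N(0.11) = 0.5438
C = 159·0.6480 − 155·0.9608·0.5438 = 103.0320 − 80.9849 = 22.0471

22.05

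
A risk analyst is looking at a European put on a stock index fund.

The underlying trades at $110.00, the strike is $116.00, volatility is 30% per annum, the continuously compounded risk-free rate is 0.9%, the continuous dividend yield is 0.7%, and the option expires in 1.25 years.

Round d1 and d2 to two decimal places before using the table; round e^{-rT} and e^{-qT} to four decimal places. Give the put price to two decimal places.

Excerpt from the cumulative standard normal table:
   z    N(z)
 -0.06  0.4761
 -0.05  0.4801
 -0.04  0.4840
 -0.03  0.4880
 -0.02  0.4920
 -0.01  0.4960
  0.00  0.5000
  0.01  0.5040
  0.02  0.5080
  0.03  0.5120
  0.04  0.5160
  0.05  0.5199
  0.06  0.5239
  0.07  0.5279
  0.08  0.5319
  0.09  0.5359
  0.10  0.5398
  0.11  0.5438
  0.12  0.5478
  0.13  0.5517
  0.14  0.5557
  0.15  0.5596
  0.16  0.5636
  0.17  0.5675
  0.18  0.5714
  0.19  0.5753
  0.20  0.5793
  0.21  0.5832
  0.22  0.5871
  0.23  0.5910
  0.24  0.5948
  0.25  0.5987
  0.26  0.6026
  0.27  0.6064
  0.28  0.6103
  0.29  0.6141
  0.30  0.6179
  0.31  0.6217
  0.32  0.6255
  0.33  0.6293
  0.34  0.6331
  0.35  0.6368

$18.10

T = 1.25;  σ√T = 0.3354
ln(S/K) + (r − q + σ²/2)T = ln(110/116) + (0.009 − 0.007 + 0.3²/2)·1.25 = -0.0531 + 0.0587 = 0.0056
d₁ = 0.0056 / 0.3354 = 0.0168 ⇒ 0.02
d₂ = d₁ − σ√T = 0.0168 − 0.3354 = -0.3186 ⇒ -0.32
e^(−qT) = e^(−0.007·1.25) = 0.9913;  e^(−rT) = e^(−0.009·1.25) = 0.9888
N(−d₂) = N(0.32) = 0.6255;  N(−d₁) = N(-0.02) = 0.4920
P = 116·0.9888·0.6255 − 110·0.9913·0.4920 = 71.7454 − 53.6492 = 18.0962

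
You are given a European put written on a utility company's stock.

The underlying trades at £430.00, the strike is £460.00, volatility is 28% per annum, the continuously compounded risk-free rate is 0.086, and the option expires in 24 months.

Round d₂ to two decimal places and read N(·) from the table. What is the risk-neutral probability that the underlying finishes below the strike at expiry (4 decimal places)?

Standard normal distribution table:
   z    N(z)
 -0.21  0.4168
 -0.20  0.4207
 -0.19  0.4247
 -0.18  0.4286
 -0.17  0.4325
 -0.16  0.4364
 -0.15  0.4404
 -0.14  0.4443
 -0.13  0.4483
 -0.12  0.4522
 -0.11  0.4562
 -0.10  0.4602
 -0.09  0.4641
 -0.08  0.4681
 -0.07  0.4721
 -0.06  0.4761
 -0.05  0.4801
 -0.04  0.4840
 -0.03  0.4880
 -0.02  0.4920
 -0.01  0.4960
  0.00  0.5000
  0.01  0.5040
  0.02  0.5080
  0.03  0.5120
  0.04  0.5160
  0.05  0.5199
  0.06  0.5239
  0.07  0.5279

0.4721

T = 2;  σ√T = 0.3960
d₁ = [ln(430/460) + (0.086 + ½·0.28²)·2] / (σ√T) = (-0.0674 + 0.2504) / 0.3960 = 0.4620 ⇒ 0.46
d₂ = 0.4620 − 0.3960 = 0.0661 ⇒ 0.07
Pr(exercise) under Q = N(−d₂) = N(-0.07) = 0.4721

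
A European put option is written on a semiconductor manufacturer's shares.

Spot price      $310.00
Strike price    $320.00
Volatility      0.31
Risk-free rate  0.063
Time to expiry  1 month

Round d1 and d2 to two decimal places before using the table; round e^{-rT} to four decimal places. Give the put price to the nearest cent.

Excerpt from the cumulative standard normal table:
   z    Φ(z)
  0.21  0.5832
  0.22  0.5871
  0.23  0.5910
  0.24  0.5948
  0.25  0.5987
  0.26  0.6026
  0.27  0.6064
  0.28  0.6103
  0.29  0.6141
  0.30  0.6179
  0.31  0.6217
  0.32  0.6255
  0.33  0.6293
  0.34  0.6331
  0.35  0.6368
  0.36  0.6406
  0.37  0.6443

$15.94

T = 0.08333;  σ√T = 0.0895
d₁ = [ln(310/320) + (0.063 + ½·0.31²)·0.08333] / (σ√T) = (-0.0317 + 0.0093) / 0.0895 = -0.2514 ≈ -0.25
d₂ = -0.2514 − 0.0895 = -0.3409 ≈ -0.34
e^(−rT) = e^(−0.063·0.08333) = 0.9948
N(−d₂) = N(0.34) = 0.6331;  N(−d₁) = N(0.25) = 0.5987
P = 320·0.9948·0.6331 − 310·0.5987 = 201.5385 − 185.5970 = 15.9415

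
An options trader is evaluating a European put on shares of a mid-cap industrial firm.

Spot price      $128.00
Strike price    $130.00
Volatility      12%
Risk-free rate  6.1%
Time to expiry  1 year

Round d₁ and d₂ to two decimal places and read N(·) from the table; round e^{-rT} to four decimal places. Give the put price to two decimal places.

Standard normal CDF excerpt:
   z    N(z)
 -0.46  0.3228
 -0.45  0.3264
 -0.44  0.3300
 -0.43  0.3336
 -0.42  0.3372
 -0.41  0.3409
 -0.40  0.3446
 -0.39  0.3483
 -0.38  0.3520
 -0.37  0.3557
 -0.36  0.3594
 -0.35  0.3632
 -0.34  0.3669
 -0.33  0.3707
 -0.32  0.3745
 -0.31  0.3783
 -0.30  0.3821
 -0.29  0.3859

$3.56

σ√T = 0.12 × 1.0000 = 0.1200
ln(S/K) + (r + σ²/2)T = ln(128/130) + (0.061 + 0.12²/2)·1 = -0.0155 + 0.0682 = 0.0527
d₁ = 0.0527 / 0.1200 = 0.4391 ⇒ 0.44
d₂ = d₁ − σ√T = 0.4391 − 0.1200 = 0.3191 ⇒ 0.32
e^(−rT) = e^(−0.061·1) = 0.9408
N(−d₂) = N(-0.32) = 0.3745;  N(−d₁) = N(-0.44) = 0.3300
P = 130·0.9408·0.3745 − 128·0.3300 = 45.8028 − 42.2400 = 3.5628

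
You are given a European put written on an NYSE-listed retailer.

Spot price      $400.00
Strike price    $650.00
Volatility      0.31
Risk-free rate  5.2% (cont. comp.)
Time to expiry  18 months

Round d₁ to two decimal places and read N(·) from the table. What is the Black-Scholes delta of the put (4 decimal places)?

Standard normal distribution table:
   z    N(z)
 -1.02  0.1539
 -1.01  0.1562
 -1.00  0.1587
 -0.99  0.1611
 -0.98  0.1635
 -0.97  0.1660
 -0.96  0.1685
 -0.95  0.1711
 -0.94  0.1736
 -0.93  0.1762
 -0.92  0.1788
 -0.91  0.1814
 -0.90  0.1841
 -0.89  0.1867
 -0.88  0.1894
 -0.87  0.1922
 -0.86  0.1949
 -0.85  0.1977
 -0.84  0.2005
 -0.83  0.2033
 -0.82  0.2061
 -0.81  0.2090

T = 1.5;  σ√T = 0.3797
ln(S/K) + (r + σ²/2)T = ln(400/650) + (0.052 + 0.31²/2)·1.5 = -0.4855 + 0.1501 = -0.3354
d₁ = -0.3354 / 0.3797 = -0.8835 ⇒ -0.88
N(d₁) = N(-0.88) = 0.1894
Δ_put = N(d₁) − 1 = 0.1894 − 1 = -0.8106

-0.8106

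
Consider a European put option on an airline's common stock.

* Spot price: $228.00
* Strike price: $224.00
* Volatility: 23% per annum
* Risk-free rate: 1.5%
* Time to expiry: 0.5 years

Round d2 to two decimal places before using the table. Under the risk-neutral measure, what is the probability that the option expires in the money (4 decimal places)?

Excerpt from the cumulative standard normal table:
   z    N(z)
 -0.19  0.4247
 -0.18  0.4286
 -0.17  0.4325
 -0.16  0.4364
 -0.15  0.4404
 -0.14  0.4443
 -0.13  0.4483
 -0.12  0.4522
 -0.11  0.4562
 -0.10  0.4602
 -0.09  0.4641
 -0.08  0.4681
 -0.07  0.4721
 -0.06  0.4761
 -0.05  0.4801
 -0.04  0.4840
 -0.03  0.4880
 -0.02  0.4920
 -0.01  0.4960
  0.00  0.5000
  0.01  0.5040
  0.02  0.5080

0.4721

σ√T = 0.23 × 0.7071 = 0.1626
d₁ = [ln(228/224) + (0.015 + 0.23²/2)·0.5] / 0.1626 = [0.0177 + 0.0207] / 0.1626 = 0.2363 ⇒ 0.24
d₂ = d₁ − σ√T = 0.2363 − 0.1626 = 0.0736 ⇒ 0.07
Risk-neutral Pr[S_T < K] = N(−d₂) = N(-0.07) = 0.4721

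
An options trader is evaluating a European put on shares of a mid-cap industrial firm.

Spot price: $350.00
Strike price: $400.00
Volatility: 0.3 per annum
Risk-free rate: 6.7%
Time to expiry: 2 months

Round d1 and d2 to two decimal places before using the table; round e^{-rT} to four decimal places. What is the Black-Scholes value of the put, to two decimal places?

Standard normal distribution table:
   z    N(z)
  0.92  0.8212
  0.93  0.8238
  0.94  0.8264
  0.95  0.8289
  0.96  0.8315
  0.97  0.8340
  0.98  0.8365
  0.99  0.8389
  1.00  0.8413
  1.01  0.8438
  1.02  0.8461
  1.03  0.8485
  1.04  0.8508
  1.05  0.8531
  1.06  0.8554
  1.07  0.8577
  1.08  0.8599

σ√T = 0.3·√0.1667 = 0.1225
d₁ = [ln(350/400) + (0.067 + ½·0.3²)·0.1667] / (σ√T) = (-0.1335 + 0.0187) / 0.1225 = -0.9379 which rounds to -0.94
d₂ = -0.9379 − 0.1225 = -1.0603 which rounds to -1.06
exp(−rT) = exp(−0.067·0.1667) = 0.9889
N(−d₂) = N(1.06) = 0.8554;  N(−d₁) = N(0.94) = 0.8264
P = 400·0.9889·0.8554 − 350·0.8264 = 338.3620 − 289.2400 = 49.1220

$49.12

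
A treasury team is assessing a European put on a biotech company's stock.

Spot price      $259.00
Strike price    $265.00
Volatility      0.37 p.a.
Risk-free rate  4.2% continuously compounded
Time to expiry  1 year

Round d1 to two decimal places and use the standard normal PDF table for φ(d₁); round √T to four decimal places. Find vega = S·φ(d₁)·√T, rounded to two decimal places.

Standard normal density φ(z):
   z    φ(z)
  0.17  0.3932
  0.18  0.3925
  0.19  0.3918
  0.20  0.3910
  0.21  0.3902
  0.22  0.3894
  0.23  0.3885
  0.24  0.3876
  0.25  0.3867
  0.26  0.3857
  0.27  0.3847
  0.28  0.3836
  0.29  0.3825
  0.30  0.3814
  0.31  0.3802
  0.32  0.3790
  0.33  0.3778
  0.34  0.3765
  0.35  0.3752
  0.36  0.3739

100.39

T = 1;  σ√T = 0.3700
ln(S/K) + (r + σ²/2)T = ln(259/265) + (0.042 + 0.37²/2)·1 = -0.0229 + 0.1104 = 0.0875
d₁ = 0.0875 / 0.3700 = 0.2366 → 0.24
√T = √1 = 1.0000
φ(d₁) = φ(0.24) = 0.3876
vega = S·φ(d₁)·√T = 259·0.3876·1.0000 = 100.3884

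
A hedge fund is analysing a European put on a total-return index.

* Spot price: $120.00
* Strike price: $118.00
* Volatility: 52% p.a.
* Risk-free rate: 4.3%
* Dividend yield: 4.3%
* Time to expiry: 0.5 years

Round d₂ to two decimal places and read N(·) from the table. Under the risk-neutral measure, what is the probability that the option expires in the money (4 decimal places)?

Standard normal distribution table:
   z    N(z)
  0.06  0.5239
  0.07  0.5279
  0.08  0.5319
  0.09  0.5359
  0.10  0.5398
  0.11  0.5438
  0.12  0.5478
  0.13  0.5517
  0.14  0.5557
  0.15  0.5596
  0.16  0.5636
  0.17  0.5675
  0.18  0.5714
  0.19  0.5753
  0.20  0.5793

T = 0.5;  σ√T = 0.3677
d₁ = [ln(120/118) + (0.043 − 0.043 + ½·0.52²)·0.5] / (σ√T) = (0.0168 + 0.0676) / 0.3677 = 0.2296 ⇒ 0.23
d₂ = 0.2296 − 0.3677 = -0.1381 ⇒ -0.14
Pr(exercise) under Q = N(−d₂) = N(0.14) = 0.5557

0.5557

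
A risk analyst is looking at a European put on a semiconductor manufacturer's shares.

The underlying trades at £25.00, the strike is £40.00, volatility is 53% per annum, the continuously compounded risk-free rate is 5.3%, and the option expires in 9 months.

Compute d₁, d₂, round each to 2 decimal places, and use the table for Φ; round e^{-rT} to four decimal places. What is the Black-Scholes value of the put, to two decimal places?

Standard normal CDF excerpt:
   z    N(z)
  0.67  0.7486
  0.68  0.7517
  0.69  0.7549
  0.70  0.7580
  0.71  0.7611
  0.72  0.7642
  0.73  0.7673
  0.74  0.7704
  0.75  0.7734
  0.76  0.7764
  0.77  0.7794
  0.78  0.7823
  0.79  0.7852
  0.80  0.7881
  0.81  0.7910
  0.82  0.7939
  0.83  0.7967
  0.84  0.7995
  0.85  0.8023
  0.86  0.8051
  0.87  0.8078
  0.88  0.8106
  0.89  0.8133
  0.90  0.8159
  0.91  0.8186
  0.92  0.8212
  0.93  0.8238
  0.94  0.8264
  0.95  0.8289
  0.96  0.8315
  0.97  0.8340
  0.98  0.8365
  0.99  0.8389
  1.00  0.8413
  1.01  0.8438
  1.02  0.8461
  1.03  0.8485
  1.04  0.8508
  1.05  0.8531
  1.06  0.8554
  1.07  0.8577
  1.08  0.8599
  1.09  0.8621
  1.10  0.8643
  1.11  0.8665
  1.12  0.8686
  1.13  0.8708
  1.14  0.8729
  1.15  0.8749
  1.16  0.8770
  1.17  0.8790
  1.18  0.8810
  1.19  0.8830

σ√T = 0.53·√0.75 = 0.4590
d₁ = [ln(25/40) + (0.053 + 0.53²/2)·0.75] / 0.4590 = [-0.4700 + 0.1451] / 0.4590 = -0.7079 which rounds to -0.71
d₂ = d₁ − σ√T = -0.7079 − 0.4590 = -1.1669 which rounds to -1.17
e^(−rT) = e^(−0.053·0.75) = 0.9610
N(−d₂) = N(1.17) = 0.8790;  N(−d₁) = N(0.71) = 0.7611
P = 40·0.9610·0.8790 − 25·0.7611 = 33.7888 − 19.0275 = 14.7613

£14.76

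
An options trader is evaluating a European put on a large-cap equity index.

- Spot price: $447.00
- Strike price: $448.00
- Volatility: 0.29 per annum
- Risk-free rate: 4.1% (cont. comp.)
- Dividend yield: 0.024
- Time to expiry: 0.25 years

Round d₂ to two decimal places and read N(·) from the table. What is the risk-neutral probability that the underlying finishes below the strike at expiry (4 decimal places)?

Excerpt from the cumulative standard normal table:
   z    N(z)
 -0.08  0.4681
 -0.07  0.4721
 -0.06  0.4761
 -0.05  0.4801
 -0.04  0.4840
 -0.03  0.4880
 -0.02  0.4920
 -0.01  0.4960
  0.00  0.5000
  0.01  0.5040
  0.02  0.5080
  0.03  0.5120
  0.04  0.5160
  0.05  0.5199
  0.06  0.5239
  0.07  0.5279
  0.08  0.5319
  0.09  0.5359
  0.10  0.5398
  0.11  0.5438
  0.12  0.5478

T = 0.25;  σ√T = 0.1450
d₁ = [ln(447/448) + (0.041 − 0.024 + 0.29²/2)·0.25] / 0.1450 = [-0.0022 + 0.0148] / 0.1450 = 0.0864 which rounds to 0.09
d₂ = d₁ − σ√T = 0.0864 − 0.1450 = -0.0586 which rounds to -0.06
Risk-neutral Pr[S_T < K] = N(−d₂) = N(0.06) = 0.5239

0.5239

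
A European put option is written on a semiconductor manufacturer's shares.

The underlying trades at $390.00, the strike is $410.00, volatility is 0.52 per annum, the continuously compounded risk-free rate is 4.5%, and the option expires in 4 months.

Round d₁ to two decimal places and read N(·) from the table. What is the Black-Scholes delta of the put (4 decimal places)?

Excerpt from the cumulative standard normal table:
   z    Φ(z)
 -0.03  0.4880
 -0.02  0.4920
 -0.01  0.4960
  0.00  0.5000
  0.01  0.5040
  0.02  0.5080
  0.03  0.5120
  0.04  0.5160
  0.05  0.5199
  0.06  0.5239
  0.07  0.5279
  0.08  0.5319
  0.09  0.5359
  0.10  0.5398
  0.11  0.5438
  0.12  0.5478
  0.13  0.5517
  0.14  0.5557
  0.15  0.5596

-0.4880

σ√T = 0.52 × 0.5774 = 0.3002
d₁ = [ln(390/410) + (0.045 + 0.52²/2)·0.3333] / 0.3002 = [-0.0500 + 0.0601] / 0.3002 = 0.0335 which rounds to 0.03
N(d₁) = N(0.03) = 0.5120
Δ_put = N(d₁) − 1 = 0.5120 − 1 = -0.4880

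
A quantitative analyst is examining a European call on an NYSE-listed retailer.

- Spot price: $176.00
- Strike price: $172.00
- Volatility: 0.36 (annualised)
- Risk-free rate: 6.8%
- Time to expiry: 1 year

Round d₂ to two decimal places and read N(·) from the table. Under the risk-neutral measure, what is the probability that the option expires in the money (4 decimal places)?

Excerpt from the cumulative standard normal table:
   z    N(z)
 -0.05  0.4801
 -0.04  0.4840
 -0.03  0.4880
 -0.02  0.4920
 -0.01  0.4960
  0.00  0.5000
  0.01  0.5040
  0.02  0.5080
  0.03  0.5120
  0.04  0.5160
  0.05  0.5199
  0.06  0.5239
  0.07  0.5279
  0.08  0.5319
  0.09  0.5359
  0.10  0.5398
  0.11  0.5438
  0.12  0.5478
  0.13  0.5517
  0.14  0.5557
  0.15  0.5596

σ√T = 0.36·√1 = 0.3600
d₁ = [ln(176/172) + (0.068 + 0.36²/2)·1] / 0.3600 = [0.0230 + 0.1328] / 0.3600 = 0.4327 which rounds to 0.43
d₂ = d₁ − σ√T = 0.4327 − 0.3600 = 0.0727 which rounds to 0.07
Pr(exercise) under Q = N(d₂) = 0.5279

0.5279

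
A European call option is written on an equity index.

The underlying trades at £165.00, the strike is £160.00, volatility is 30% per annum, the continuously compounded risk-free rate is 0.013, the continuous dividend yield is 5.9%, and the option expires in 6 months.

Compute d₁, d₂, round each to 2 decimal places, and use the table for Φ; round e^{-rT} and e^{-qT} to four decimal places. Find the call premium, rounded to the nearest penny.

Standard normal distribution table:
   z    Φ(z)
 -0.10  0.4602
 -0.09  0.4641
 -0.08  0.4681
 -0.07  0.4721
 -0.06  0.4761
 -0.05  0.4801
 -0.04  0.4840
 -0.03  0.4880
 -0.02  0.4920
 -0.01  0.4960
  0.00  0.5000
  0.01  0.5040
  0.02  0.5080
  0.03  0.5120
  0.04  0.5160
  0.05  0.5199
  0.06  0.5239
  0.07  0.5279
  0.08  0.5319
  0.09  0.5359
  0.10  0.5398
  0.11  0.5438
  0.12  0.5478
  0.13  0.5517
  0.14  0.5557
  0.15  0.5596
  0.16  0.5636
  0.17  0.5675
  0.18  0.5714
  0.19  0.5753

σ√T = 0.3·√0.5 = 0.2121
ln(S/K) + (r − q + σ²/2)T = ln(165/160) + (0.013 − 0.059 + 0.3²/2)·0.5 = 0.0308 − 0.0005 = 0.0303
d₁ = 0.0303 / 0.2121 = 0.1427 → 0.14
d₂ = d₁ − σ√T = 0.1427 − 0.2121 = -0.0694 → -0.07
exp(−qT) = exp(−0.059·0.5) = 0.9709;  exp(−rT) = exp(−0.013·0.5) = 0.9935
N(d₁) = N(0.14) = 0.5557;  N(d₂) = N(-0.07) = 0.4721
C = 165·0.9709·0.5557 − 160·0.9935·0.4721 = 89.0223 − 75.0450 = 13.9773

£13.98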